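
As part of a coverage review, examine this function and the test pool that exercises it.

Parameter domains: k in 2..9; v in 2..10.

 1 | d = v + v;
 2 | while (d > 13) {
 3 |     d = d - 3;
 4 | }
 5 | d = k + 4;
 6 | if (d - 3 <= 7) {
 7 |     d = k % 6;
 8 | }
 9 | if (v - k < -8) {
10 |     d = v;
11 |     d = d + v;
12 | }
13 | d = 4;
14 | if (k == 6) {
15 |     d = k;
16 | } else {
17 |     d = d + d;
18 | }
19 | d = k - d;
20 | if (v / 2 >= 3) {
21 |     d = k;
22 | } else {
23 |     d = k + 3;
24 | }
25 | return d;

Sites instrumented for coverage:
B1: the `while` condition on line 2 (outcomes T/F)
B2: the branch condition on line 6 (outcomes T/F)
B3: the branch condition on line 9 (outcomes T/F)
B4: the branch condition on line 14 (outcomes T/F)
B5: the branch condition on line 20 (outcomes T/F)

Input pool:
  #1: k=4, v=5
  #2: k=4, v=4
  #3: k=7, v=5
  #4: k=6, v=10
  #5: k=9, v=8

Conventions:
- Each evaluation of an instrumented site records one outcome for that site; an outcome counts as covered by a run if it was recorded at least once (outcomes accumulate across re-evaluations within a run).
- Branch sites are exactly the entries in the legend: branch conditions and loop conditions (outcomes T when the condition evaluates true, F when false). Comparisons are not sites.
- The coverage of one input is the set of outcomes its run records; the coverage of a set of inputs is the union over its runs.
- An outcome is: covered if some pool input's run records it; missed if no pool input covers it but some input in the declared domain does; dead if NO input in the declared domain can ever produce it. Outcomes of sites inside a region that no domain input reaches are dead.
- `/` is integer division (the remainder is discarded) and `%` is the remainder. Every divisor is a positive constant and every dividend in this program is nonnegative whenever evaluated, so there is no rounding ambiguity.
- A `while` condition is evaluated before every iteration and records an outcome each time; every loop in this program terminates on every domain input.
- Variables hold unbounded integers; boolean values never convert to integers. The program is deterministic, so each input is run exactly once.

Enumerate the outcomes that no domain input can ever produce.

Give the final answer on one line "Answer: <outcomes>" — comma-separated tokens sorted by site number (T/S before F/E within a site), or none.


checking every outcome against all 72 domain inputs:
  B3=T: never recorded by any domain input -> dead
  reachable outcomes have witnesses, e.g. B1=T (e.g. k=2, v=7), B1=F (e.g. k=2, v=2), B2=T (e.g. k=2, v=2), B2=F (e.g. k=7, v=2)
Answer: B3=T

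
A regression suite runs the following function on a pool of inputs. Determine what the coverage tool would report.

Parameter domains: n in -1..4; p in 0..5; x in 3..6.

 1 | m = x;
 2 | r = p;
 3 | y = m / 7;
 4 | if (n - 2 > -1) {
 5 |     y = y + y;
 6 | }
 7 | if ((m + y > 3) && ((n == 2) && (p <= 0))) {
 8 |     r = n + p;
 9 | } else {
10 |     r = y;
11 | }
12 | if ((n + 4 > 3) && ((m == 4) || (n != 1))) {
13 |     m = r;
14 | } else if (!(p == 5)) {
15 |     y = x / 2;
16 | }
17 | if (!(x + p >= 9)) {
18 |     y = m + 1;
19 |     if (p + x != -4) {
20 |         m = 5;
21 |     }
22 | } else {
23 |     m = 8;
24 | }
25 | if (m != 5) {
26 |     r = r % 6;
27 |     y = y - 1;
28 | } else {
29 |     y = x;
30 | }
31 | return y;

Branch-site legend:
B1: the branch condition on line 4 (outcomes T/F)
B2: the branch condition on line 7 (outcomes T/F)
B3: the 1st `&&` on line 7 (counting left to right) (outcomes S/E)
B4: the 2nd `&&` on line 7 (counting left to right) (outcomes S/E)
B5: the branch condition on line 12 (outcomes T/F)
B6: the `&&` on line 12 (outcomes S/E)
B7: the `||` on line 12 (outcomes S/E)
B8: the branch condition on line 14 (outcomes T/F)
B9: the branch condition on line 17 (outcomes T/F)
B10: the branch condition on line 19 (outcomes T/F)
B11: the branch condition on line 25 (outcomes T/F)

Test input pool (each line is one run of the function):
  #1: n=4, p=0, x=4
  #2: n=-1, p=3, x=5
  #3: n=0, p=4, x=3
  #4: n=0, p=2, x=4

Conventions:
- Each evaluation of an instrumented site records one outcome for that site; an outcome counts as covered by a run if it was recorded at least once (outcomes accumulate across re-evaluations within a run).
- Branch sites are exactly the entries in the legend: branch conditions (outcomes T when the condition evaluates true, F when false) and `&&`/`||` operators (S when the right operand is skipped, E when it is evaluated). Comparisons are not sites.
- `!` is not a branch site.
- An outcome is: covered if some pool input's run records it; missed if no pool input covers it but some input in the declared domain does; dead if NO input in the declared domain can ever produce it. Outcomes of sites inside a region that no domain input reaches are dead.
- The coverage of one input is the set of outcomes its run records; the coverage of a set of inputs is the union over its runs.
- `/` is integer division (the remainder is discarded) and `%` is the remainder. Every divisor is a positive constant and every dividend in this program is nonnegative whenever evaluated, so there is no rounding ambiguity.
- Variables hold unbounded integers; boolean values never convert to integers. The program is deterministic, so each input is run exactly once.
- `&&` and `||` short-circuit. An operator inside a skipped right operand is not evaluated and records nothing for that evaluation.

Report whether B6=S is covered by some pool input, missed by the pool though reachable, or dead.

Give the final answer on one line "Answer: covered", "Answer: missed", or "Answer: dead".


B6=S is recorded by pool input(s) 2 -> covered
Answer: covered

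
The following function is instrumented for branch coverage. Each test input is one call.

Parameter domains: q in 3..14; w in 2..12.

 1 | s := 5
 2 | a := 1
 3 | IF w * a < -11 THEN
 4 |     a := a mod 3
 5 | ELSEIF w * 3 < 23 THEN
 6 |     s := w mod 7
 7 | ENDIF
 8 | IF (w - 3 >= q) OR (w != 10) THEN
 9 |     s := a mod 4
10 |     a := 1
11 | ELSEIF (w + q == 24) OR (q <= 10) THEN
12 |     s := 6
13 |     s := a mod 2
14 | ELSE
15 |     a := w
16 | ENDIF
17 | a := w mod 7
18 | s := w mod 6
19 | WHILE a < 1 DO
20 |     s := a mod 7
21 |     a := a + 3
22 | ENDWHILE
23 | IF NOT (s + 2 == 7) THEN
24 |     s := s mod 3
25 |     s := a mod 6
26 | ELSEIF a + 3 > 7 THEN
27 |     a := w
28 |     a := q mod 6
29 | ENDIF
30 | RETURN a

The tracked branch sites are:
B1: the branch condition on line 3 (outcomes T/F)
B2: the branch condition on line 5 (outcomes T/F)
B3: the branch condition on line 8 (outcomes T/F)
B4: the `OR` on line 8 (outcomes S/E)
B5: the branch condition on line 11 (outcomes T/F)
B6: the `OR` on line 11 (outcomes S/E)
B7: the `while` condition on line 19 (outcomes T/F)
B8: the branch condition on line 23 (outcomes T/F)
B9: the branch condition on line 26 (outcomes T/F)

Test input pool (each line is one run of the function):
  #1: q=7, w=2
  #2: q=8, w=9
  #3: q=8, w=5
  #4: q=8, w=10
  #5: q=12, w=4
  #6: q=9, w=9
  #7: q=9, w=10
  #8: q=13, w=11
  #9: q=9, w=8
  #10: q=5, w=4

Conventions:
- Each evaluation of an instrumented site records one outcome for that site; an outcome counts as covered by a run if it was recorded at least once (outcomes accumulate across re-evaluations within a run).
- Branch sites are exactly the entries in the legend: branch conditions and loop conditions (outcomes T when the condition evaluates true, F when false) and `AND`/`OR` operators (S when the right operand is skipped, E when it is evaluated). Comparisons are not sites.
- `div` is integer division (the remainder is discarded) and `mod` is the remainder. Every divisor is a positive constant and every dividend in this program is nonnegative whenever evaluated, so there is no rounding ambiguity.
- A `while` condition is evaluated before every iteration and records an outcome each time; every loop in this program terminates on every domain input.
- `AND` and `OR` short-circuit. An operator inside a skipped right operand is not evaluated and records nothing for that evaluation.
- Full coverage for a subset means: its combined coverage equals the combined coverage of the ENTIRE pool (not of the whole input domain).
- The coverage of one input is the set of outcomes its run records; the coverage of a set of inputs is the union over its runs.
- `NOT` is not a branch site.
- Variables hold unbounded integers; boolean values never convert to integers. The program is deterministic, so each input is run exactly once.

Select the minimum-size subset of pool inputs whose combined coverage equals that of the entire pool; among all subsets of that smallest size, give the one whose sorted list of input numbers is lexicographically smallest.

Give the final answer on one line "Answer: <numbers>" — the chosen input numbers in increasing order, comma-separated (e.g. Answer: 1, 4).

input #1, q=7, w=2: outcomes B1=F, B2=T, B3=T, B4=E, B7=F, B8=T
input #2, q=8, w=9: outcomes B1=F, B2=F, B3=T, B4=E, B7=F, B8=T
input #3, q=8, w=5: outcomes B1=F, B2=T, B3=T, B4=E, B7=F, B8=F, B9=T
input #4, q=8, w=10: outcomes B1=F, B2=F, B3=F, B4=E, B5=T, B6=E, B7=F, B8=T
input #5, q=12, w=4: outcomes B1=F, B2=T, B3=T, B4=E, B7=F, B8=T
input #6, q=9, w=9: outcomes B1=F, B2=F, B3=T, B4=E, B7=F, B8=T
input #7, q=9, w=10: outcomes B1=F, B2=F, B3=F, B4=E, B5=T, B6=E, B7=F, B8=T
input #8, q=13, w=11: outcomes B1=F, B2=F, B3=T, B4=E, B7=F, B8=F, B9=F
input #9, q=9, w=8: outcomes B1=F, B2=F, B3=T, B4=E, B7=F, B8=T
input #10, q=5, w=4: outcomes B1=F, B2=T, B3=T, B4=E, B7=F, B8=T
pool-wide coverage (13 outcomes): B1=F, B2=T, B2=F, B3=T, B3=F, B4=E, B5=T, B6=E, B7=F, B8=T, B8=F, B9=T, B9=F
size 1 is not enough: best union over all size-1 subsets is 8/13
size 2 is not enough: best union over all size-2 subsets is 12/13
size 3: inputs {3, 4, 8} cover all 13 outcomes, and no lexicographically smaller subset of this size does

Answer: 3, 4, 8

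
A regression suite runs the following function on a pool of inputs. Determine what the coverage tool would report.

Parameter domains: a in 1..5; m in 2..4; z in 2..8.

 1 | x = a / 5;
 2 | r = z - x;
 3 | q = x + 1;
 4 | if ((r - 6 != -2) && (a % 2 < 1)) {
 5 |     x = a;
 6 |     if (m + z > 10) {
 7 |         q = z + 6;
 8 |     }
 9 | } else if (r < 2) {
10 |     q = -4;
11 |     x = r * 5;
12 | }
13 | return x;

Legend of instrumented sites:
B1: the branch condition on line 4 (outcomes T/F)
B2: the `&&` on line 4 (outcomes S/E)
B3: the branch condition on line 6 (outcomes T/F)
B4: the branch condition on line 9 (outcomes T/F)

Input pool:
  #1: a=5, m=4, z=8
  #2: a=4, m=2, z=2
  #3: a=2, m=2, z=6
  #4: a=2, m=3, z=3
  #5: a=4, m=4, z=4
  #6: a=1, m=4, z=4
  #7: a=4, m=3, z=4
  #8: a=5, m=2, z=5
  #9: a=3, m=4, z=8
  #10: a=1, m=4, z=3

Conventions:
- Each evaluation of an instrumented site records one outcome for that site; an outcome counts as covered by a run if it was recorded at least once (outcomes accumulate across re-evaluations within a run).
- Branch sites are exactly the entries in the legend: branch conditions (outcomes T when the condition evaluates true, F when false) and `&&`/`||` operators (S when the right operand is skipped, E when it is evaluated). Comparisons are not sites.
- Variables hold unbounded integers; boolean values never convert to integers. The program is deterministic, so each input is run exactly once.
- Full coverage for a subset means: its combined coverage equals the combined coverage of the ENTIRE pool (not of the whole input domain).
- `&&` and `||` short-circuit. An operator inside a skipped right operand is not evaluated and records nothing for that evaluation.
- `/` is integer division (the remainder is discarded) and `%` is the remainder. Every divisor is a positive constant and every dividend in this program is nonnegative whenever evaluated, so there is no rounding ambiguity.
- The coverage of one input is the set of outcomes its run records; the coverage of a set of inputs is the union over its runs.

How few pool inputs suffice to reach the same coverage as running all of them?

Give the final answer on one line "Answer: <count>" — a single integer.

input #1, a=5, m=4, z=8: events B2->E, B1->F, B4->F; outcomes B1=F, B2=E, B4=F
input #2, a=4, m=2, z=2: events B2->E, B1->T, B3->F; outcomes B1=T, B2=E, B3=F
input #3, a=2, m=2, z=6: events B2->E, B1->T, B3->F; outcomes B1=T, B2=E, B3=F
input #4, a=2, m=3, z=3: events B2->E, B1->T, B3->F; outcomes B1=T, B2=E, B3=F
input #5, a=4, m=4, z=4: events B2->S, B1->F, B4->F; outcomes B1=F, B2=S, B4=F
input #6, a=1, m=4, z=4: events B2->S, B1->F, B4->F; outcomes B1=F, B2=S, B4=F
input #7, a=4, m=3, z=4: events B2->S, B1->F, B4->F; outcomes B1=F, B2=S, B4=F
input #8, a=5, m=2, z=5: events B2->S, B1->F, B4->F; outcomes B1=F, B2=S, B4=F
input #9, a=3, m=4, z=8: events B2->E, B1->F, B4->F; outcomes B1=F, B2=E, B4=F
input #10, a=1, m=4, z=3: events B2->E, B1->F, B4->F; outcomes B1=F, B2=E, B4=F
together the pool reaches 6 outcomes: B1=T, B1=F, B2=S, B2=E, B3=F, B4=F
checked all size-1 subsets: none covers 6 outcomes (max 3/6)
size 2: inputs {2, 5} cover all 6 outcomes, and no lexicographically smaller subset of this size does

Answer: 2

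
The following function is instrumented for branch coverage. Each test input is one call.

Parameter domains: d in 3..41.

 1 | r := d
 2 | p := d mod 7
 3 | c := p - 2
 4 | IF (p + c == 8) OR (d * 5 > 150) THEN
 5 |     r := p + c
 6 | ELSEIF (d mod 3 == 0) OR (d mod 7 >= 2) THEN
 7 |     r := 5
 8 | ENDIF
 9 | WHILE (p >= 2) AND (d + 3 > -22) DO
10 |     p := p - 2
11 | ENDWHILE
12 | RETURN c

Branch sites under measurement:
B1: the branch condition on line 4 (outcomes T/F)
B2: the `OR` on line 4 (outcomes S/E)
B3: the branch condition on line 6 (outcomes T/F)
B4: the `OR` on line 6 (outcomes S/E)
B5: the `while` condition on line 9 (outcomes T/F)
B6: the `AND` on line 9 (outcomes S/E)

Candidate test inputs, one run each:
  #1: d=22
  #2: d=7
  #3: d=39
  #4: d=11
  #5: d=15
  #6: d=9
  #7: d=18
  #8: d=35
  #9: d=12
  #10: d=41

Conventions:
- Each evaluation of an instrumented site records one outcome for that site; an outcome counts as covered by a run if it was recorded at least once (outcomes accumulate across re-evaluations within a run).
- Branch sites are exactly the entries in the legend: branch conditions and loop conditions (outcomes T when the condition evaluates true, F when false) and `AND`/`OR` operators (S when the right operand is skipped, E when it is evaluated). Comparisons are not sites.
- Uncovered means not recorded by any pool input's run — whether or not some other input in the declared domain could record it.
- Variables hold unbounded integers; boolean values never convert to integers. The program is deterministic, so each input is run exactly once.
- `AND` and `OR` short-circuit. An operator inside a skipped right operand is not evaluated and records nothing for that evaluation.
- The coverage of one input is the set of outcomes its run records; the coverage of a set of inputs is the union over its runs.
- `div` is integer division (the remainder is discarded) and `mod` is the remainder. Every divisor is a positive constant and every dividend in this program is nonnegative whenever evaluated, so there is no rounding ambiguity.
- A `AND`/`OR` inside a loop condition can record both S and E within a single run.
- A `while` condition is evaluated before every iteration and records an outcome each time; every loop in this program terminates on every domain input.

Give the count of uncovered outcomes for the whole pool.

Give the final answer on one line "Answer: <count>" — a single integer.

test 1 (d=22) hits B1=F, B2=E, B3=F, B4=E, B5=F, B6=S
test 2 (d=7) hits B1=F, B2=E, B3=F, B4=E, B5=F, B6=S
test 3 (d=39) hits B1=T, B2=E, B5=T, B5=F, B6=S, B6=E
test 4 (d=11) hits B1=F, B2=E, B3=T, B4=E, B5=T, B5=F, B6=S, B6=E
test 5 (d=15) hits B1=F, B2=E, B3=T, B4=S, B5=F, B6=S
test 6 (d=9) hits B1=F, B2=E, B3=T, B4=S, B5=T, B5=F, B6=S, B6=E
test 7 (d=18) hits B1=F, B2=E, B3=T, B4=S, B5=T, B5=F, B6=S, B6=E
test 8 (d=35) hits B1=T, B2=E, B5=F, B6=S
test 9 (d=12) hits B1=T, B2=S, B5=T, B5=F, B6=S, B6=E
test 10 (d=41) hits B1=T, B2=E, B5=T, B5=F, B6=S, B6=E
union over the pool: B1=T, B1=F, B2=S, B2=E, B3=T, B3=F, B4=S, B4=E, B5=T, B5=F, B6=S, B6=E
uncovered (0 of 12): none

Answer: 0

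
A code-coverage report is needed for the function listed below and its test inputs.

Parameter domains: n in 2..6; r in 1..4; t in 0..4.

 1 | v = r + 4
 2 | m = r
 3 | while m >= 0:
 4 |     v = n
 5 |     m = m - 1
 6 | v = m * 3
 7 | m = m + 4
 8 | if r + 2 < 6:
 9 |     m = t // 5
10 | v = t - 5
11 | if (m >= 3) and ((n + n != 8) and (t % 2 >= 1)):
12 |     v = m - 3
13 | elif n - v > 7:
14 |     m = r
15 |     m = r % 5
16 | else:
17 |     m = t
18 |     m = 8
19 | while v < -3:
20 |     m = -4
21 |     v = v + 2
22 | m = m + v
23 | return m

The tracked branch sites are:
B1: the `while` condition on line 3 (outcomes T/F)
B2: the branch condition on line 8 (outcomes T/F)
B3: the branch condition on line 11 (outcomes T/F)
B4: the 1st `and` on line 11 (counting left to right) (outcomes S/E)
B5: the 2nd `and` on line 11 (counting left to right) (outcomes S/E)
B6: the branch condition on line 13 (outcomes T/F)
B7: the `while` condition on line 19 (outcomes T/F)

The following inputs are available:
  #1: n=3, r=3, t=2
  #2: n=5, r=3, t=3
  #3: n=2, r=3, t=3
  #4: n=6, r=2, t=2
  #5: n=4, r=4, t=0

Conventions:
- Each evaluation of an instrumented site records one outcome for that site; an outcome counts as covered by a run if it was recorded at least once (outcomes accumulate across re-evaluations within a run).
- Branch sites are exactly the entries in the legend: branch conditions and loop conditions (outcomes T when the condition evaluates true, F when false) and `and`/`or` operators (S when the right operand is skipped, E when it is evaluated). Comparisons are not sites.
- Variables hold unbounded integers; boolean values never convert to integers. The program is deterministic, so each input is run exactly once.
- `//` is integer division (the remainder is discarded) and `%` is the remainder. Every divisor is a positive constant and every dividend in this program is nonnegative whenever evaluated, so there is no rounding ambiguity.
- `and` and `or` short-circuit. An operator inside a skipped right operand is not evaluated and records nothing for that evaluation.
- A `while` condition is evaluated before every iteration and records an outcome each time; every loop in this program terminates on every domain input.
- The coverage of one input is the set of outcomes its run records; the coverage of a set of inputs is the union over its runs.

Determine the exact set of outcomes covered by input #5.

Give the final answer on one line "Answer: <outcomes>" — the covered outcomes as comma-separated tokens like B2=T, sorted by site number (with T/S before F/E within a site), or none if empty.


Event log for input #5 (n=4, r=4, t=0):
  B1->T, B1->T, B1->T, B1->T, B1->T, B1->F, B2->F, B4->E, B5->S, B3->F
  B6->T, B7->T, B7->F
distinct outcomes covered: B1=T, B1=F, B2=F, B3=F, B4=E, B5=S, B6=T, B7=T, B7=F
Answer: B1=T, B1=F, B2=F, B3=F, B4=E, B5=S, B6=T, B7=T, B7=F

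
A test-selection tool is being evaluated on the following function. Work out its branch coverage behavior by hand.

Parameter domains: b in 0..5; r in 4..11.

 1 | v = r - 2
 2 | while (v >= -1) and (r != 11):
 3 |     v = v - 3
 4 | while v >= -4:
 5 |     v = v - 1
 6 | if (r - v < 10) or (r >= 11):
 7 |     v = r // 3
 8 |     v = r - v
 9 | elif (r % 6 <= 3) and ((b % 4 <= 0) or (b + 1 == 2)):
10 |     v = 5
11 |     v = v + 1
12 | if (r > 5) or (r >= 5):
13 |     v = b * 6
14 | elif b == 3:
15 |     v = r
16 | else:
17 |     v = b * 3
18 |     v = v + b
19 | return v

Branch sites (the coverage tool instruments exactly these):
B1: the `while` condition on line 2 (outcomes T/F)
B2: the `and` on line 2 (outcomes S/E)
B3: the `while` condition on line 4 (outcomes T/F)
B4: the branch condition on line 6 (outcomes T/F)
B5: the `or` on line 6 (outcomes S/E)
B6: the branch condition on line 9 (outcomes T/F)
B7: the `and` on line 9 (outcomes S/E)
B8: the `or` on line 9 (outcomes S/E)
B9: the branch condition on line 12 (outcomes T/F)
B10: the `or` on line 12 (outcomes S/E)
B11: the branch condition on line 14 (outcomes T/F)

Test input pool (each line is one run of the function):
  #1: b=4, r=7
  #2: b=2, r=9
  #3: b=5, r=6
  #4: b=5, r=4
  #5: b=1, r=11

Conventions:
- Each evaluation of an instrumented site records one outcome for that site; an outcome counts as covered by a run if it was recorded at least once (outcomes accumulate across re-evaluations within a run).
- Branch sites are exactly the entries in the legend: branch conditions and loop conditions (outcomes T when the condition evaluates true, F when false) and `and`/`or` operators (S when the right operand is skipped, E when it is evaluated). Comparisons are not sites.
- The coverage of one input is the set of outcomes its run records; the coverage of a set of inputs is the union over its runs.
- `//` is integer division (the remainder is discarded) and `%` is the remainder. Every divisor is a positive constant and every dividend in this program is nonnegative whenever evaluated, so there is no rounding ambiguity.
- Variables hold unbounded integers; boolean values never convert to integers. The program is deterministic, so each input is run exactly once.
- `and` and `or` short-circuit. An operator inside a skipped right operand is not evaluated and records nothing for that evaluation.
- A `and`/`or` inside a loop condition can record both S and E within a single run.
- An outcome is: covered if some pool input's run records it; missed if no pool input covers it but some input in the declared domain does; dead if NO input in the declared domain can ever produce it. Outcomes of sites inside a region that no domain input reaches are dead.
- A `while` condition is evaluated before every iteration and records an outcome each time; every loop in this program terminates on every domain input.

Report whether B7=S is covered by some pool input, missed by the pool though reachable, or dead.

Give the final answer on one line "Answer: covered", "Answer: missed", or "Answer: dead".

no pool input records B7=S
but domain input (b=0, r=5) does record it -> reachable, so missed

Answer: missed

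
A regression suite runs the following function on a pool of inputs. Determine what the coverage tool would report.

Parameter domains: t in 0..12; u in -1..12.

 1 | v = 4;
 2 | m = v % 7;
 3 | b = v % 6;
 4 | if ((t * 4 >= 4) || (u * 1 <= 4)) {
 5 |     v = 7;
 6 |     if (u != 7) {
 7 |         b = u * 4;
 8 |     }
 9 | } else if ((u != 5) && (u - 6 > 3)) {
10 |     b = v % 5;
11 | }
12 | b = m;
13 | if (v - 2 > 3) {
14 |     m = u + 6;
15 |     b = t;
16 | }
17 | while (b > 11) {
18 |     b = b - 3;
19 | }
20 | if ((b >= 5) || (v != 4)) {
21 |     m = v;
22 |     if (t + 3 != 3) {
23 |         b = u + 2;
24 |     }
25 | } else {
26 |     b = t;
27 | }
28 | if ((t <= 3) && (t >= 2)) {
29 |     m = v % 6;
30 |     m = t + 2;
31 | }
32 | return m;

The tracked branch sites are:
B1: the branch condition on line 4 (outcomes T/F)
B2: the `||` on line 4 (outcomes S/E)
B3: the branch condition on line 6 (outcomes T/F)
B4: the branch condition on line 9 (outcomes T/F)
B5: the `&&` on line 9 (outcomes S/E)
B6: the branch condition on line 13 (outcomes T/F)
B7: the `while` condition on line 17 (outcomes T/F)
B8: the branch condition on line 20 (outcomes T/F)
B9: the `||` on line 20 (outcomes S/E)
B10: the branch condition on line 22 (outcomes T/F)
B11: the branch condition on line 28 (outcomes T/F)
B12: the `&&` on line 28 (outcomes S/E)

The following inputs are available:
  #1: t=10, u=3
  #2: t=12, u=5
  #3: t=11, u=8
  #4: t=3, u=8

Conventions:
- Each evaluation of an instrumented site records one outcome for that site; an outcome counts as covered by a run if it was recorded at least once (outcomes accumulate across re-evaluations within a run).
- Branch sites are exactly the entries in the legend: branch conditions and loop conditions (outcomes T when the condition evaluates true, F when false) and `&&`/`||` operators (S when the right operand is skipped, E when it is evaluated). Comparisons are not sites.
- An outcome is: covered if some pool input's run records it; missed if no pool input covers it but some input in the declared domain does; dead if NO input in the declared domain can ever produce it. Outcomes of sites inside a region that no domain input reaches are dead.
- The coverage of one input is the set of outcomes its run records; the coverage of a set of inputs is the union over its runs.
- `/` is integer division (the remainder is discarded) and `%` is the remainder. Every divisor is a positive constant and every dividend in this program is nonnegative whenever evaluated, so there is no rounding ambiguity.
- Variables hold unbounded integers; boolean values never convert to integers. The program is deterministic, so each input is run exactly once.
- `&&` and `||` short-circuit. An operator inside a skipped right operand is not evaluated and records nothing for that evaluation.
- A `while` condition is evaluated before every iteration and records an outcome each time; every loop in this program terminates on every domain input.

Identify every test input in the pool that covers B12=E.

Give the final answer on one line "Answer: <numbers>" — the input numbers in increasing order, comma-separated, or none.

input #1 (t=10, u=3): never hits B12=E
input #2 (t=12, u=5): never hits B12=E
input #3 (t=11, u=8): never hits B12=E
input #4 (t=3, u=8): hits B12=E

Answer: 4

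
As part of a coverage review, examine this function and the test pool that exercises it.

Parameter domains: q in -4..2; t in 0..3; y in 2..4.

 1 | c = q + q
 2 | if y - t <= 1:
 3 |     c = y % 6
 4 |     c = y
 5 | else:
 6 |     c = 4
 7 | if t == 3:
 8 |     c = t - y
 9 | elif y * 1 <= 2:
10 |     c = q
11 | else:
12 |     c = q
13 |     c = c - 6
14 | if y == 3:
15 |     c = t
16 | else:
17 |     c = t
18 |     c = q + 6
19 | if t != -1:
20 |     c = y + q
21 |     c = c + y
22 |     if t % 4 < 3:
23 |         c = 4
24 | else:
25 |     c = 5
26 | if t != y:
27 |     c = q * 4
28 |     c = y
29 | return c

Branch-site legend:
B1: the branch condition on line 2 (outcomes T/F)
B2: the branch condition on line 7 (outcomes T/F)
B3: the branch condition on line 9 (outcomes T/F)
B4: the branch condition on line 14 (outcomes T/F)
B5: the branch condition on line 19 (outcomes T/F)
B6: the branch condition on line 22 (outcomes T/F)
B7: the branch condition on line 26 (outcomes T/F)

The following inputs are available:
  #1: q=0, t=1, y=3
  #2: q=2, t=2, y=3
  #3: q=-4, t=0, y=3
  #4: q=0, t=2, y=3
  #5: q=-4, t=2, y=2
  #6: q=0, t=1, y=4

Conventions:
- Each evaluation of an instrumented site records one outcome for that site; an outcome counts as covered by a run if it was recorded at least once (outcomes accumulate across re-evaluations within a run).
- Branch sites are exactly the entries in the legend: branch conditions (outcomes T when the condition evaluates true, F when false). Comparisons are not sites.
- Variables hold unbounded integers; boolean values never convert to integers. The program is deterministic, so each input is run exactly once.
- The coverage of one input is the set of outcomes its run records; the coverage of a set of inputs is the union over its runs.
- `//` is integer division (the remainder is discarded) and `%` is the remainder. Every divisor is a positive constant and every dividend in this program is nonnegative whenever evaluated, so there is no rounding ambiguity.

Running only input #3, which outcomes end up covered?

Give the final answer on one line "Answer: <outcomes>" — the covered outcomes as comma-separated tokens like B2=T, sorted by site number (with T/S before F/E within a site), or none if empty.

Running input #3 (q=-4, t=0, y=3), event by event:
  B1->F, B2->F, B3->F, B4->T, B5->T, B6->T, B7->T
distinct outcomes covered: B1=F, B2=F, B3=F, B4=T, B5=T, B6=T, B7=T

Answer: B1=F, B2=F, B3=F, B4=T, B5=T, B6=T, B7=T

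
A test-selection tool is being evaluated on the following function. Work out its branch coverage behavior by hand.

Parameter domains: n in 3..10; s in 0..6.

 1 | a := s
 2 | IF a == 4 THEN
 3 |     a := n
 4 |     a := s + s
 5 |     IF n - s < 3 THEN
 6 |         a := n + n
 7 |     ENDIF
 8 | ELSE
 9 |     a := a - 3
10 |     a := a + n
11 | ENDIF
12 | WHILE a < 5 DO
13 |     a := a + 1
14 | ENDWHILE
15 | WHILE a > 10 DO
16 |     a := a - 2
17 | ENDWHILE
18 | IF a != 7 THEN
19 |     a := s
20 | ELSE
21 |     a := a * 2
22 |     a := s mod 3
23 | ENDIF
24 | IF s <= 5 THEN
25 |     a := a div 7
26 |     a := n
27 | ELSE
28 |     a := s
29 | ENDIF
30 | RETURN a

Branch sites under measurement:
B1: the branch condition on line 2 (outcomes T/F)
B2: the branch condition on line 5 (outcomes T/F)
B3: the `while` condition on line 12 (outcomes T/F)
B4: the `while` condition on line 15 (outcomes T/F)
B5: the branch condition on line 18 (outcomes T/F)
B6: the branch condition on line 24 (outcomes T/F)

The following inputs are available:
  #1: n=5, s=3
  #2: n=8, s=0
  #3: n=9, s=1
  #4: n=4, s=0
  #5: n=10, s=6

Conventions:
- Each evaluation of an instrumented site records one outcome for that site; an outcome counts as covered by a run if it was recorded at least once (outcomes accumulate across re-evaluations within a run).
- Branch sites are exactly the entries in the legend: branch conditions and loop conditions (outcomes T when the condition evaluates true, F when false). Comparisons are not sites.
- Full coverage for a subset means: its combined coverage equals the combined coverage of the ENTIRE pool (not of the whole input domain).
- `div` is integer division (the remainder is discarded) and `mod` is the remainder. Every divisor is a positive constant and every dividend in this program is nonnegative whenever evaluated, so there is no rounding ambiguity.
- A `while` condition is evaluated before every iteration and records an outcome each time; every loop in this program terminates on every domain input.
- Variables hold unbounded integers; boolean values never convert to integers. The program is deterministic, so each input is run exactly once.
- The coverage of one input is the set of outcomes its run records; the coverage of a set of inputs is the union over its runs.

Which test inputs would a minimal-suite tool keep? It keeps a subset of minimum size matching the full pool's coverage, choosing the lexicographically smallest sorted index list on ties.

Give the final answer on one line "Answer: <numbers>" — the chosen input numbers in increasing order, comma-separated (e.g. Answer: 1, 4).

input #1, n=5, s=3: events B1->F, B3->F, B4->F, B5->T, B6->T; outcomes B1=F, B3=F, B4=F, B5=T, B6=T
input #2, n=8, s=0: events B1->F, B3->F, B4->F, B5->T, B6->T; outcomes B1=F, B3=F, B4=F, B5=T, B6=T
input #3, n=9, s=1: events B1->F, B3->F, B4->F, B5->F, B6->T; outcomes B1=F, B3=F, B4=F, B5=F, B6=T
input #4, n=4, s=0: events B1->F, B3->T, B3->T, B3->T, B3->T, B3->F, B4->F, B5->T, B6->T; outcomes B1=F, B3=T, B3=F, B4=F, B5=T, B6=T
input #5, n=10, s=6: events B1->F, B3->F, B4->T, B4->T, B4->F, B5->T, B6->F; outcomes B1=F, B3=F, B4=T, B4=F, B5=T, B6=F
the full pool covers 9 outcomes: B1=F, B3=T, B3=F, B4=T, B4=F, B5=T, B5=F, B6=T, B6=F
no size-1 subset reaches all 9 outcomes (best union: 6/9)
no size-2 subset reaches all 9 outcomes (best union: 8/9)
inputs {3, 4, 5} (size 3) cover everything; no size-3 subset with a lexicographically smaller index list covers all 9

Answer: 3, 4, 5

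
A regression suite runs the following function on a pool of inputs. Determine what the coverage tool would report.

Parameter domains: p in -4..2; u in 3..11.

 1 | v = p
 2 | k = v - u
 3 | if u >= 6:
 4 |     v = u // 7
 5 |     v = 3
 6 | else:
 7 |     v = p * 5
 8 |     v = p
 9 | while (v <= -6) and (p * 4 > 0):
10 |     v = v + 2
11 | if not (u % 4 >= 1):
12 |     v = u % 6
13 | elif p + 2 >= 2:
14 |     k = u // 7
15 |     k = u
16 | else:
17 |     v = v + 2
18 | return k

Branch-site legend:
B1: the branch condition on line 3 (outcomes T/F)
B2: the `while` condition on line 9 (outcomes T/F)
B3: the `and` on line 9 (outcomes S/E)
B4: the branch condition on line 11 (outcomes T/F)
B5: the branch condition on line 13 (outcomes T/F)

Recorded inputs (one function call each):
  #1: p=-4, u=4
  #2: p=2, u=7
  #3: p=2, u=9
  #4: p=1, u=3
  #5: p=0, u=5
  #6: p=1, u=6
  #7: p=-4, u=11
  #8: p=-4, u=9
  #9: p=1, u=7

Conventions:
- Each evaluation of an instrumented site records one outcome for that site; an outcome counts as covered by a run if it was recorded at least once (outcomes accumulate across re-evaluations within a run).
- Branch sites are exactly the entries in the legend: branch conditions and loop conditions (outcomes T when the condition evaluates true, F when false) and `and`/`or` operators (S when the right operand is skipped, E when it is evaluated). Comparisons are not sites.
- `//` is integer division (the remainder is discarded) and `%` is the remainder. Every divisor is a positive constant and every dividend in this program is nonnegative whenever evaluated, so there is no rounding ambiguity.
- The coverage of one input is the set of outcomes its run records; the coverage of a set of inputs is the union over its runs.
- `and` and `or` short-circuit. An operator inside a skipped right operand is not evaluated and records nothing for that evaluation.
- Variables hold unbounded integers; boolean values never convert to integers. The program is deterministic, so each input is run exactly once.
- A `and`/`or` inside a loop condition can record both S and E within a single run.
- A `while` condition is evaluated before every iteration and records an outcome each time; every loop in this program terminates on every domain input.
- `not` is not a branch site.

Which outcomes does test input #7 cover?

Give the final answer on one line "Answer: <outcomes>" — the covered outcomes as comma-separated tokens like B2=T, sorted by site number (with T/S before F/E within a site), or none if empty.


Simulating input #7 (p=-4, u=11) step by step:
  B1->T, B3->S, B2->F, B4->F, B5->F
as a set, this run covers: B1=T, B2=F, B3=S, B4=F, B5=F
Answer: B1=T, B2=F, B3=S, B4=F, B5=F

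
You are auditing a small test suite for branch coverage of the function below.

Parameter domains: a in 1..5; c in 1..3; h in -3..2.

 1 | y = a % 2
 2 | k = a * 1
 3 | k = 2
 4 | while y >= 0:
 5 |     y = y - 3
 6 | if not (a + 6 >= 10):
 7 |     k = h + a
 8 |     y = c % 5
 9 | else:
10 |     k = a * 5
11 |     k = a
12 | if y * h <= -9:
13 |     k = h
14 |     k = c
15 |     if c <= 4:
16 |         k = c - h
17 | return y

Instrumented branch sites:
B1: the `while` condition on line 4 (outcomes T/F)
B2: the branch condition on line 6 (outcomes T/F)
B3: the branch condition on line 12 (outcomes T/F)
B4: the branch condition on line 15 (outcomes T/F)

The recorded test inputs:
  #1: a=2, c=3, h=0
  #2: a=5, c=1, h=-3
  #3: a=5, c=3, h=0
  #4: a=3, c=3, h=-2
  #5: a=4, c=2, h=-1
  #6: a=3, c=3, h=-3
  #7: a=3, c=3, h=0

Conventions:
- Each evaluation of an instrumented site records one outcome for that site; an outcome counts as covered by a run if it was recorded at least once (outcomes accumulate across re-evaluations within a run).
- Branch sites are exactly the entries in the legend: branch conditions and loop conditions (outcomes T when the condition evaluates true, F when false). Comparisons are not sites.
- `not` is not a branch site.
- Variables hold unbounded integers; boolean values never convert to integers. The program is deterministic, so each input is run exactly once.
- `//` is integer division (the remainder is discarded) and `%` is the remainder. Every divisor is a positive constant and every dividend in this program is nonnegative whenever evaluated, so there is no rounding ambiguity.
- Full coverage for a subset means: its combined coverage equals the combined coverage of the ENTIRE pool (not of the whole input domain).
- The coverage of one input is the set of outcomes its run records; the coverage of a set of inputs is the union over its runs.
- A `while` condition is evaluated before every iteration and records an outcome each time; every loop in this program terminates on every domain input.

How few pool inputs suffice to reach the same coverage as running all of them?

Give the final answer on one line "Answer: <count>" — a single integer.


input #1 (a=2, c=3, h=0): covers B1=T, B1=F, B2=T, B3=F
input #2 (a=5, c=1, h=-3): covers B1=T, B1=F, B2=F, B3=F
input #3 (a=5, c=3, h=0): covers B1=T, B1=F, B2=F, B3=F
input #4 (a=3, c=3, h=-2): covers B1=T, B1=F, B2=T, B3=F
input #5 (a=4, c=2, h=-1): covers B1=T, B1=F, B2=F, B3=F
input #6 (a=3, c=3, h=-3): covers B1=T, B1=F, B2=T, B3=T, B4=T
input #7 (a=3, c=3, h=0): covers B1=T, B1=F, B2=T, B3=F
together the pool reaches 7 outcomes: B1=T, B1=F, B2=T, B2=F, B3=T, B3=F, B4=T
no size-1 subset reaches all 7 outcomes (best union: 5/7)
size 2: inputs {2, 6} cover all 7 outcomes, and no lexicographically smaller subset of this size does
Answer: 2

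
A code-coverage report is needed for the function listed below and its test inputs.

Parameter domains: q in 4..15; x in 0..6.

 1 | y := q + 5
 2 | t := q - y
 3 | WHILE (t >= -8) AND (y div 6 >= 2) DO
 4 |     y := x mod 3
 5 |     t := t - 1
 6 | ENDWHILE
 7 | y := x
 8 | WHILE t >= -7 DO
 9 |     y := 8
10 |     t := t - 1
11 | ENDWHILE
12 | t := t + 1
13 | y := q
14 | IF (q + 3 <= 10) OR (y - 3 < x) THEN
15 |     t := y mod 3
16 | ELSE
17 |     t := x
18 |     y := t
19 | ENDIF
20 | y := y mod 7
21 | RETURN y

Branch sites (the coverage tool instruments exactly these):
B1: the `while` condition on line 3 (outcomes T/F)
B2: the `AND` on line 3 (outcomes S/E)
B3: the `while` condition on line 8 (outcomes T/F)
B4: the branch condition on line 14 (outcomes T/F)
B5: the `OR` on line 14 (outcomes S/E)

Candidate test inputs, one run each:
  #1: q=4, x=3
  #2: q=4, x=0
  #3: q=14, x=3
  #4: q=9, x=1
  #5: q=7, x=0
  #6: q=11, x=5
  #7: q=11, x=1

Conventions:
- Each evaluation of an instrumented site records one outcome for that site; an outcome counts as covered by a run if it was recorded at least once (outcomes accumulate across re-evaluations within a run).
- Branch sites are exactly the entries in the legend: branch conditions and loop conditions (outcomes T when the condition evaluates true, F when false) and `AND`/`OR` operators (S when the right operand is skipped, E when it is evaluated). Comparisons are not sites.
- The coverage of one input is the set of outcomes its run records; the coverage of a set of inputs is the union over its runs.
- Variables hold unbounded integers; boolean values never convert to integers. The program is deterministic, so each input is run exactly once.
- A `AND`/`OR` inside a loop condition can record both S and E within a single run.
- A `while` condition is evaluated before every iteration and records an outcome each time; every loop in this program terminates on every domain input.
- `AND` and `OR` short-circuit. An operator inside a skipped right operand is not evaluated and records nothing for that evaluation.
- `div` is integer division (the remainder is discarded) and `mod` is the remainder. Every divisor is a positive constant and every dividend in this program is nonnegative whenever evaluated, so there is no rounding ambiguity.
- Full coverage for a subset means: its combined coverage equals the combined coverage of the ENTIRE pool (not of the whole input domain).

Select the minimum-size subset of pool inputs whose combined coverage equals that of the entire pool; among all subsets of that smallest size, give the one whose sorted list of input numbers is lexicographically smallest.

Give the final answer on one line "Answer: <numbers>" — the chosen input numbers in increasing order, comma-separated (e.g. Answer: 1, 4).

#1 (q=4, x=3) -> B2->E, B1->F, B3->T, B3->T, B3->T, B3->F, B5->S, B4->T; covered: B1=F, B2=E, B3=T, B3=F, B4=T, B5=S
#2 (q=4, x=0) -> B2->E, B1->F, B3->T, B3->T, B3->T, B3->F, B5->S, B4->T; covered: B1=F, B2=E, B3=T, B3=F, B4=T, B5=S
#3 (q=14, x=3) -> B2->E, B1->T, B2->E, B1->F, B3->T, B3->T, B3->F, B5->E, B4->F; covered: B1=T, B1=F, B2=E, B3=T, B3=F, B4=F, B5=E
#4 (q=9, x=1) -> B2->E, B1->T, B2->E, B1->F, B3->T, B3->T, B3->F, B5->E, B4->F; covered: B1=T, B1=F, B2=E, B3=T, B3=F, B4=F, B5=E
#5 (q=7, x=0) -> B2->E, B1->T, B2->E, B1->F, B3->T, B3->T, B3->F, B5->S, B4->T; covered: B1=T, B1=F, B2=E, B3=T, B3=F, B4=T, B5=S
#6 (q=11, x=5) -> B2->E, B1->T, B2->E, B1->F, B3->T, B3->T, B3->F, B5->E, B4->F; covered: B1=T, B1=F, B2=E, B3=T, B3=F, B4=F, B5=E
#7 (q=11, x=1) -> B2->E, B1->T, B2->E, B1->F, B3->T, B3->T, B3->F, B5->E, B4->F; covered: B1=T, B1=F, B2=E, B3=T, B3=F, B4=F, B5=E
the full pool covers 9 outcomes: B1=T, B1=F, B2=E, B3=T, B3=F, B4=T, B4=F, B5=S, B5=E
size 1 is not enough: best union over all size-1 subsets is 7/9
the canonical winner is {1, 3}: size 2, full 9-outcome coverage, earliest index list among size-2 covers

Answer: 1, 3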